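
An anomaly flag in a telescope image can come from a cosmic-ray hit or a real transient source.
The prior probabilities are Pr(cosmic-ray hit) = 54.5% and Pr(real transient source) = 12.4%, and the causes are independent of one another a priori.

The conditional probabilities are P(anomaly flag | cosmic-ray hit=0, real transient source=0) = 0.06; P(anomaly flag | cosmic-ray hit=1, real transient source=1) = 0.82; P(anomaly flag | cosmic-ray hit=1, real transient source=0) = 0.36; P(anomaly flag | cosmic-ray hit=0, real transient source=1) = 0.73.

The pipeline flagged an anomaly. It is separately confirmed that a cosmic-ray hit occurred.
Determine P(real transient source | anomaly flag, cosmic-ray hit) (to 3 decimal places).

By total probability over both values of real transient source:
  P(anomaly flag | cosmic-ray hit) = 0.36*0.876 + 0.82*0.124
        = 0.315360 + 0.101680 = 0.417040
Configurations with real transient source contribute 0.101680, so
  P(real transient source | anomaly flag, cosmic-ray hit) = 0.101680 / 0.417040 ≈ 0.244

P(real transient source | anomaly flag, cosmic-ray hit) ≈ 0.244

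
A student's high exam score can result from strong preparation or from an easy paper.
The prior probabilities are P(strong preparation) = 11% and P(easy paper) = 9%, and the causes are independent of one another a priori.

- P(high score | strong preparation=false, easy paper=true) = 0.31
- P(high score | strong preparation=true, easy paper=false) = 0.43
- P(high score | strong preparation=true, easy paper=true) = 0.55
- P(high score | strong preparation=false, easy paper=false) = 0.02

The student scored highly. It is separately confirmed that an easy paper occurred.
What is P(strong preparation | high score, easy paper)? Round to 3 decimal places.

P(strong preparation | high score, easy paper) ≈ 0.180

By total probability over both values of strong preparation:
  P(high score | easy paper) = 0.31×0.89 + 0.55×0.11
        = 0.275900 + 0.060500 = 0.336400
Configurations with strong preparation contribute 0.060500, so
  P(strong preparation | high score, easy paper) = 0.060500 / 0.336400 ≈ 0.180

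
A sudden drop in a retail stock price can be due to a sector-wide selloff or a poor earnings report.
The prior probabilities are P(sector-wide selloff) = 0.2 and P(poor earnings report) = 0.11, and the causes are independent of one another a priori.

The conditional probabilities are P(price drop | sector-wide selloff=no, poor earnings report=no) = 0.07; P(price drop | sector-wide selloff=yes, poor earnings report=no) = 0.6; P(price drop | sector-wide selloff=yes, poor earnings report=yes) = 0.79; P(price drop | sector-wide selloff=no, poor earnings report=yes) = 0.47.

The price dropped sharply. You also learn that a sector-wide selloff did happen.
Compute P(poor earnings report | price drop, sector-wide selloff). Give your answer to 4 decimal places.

P(poor earnings report | price drop, sector-wide selloff) ≈ 0.1400

P(price drop | sector-wide selloff) = 0.6×0.89 + 0.79×0.11 = 0.534000 + 0.086900 = 0.620900
Restricting to configurations with poor earnings report present: 0.79×0.11 = 0.086900.
P(poor earnings report | price drop, sector-wide selloff) = 0.086900 / 0.620900 ≈ 0.1400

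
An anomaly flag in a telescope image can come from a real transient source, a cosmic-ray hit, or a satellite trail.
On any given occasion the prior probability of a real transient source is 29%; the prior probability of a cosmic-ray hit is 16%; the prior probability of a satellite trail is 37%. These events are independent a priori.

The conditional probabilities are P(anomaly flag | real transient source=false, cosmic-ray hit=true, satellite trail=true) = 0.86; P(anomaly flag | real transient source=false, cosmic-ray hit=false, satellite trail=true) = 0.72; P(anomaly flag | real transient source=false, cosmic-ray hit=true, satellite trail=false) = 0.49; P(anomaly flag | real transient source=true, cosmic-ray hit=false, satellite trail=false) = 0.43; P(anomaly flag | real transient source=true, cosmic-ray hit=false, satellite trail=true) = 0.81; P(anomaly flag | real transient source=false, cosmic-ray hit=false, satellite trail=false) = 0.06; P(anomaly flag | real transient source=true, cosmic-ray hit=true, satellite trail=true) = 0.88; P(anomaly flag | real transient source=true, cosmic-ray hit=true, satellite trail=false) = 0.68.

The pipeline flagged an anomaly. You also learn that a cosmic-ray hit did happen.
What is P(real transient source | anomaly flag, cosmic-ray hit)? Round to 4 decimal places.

Weight on real transient source=true, given the evidence: 0.124236 + 0.094424 = 0.218660
Denominator P(anomaly flag | cosmic-ray hit): 0.49*0.71*0.63 + 0.86*0.71*0.37 + 0.68*0.29*0.63 + 0.88*0.29*0.37 = 0.663759
Posterior = 0.218660 / 0.663759 ≈ 0.3294

P(real transient source | anomaly flag, cosmic-ray hit) ≈ 0.3294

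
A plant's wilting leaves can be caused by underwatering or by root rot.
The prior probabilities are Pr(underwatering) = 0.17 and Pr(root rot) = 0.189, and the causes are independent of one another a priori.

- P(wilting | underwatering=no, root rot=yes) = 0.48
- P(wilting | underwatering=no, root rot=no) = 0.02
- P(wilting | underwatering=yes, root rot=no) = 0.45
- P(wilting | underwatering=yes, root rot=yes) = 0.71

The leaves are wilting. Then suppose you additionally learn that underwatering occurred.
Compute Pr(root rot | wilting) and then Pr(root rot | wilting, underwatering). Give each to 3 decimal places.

Numerator (weight on configurations with root rot): 0.075298 + 0.022812 = 0.098110
The normalizing constant is 0.02×0.83×0.811 + 0.48×0.83×0.189 + 0.45×0.17×0.811 + 0.71×0.17×0.189 = 0.173615
Posterior = 0.098110 / 0.173615 ≈ 0.565

Now condition on the additional information:
Numerator (weight on configurations with root rot): 0.71*0.189 = 0.134190
Normalizer over all consistent configurations: 0.45*0.811 + 0.71*0.189 = 0.499140
P(root rot | wilting, underwatering) = 0.134190/0.499140 ≈ 0.269

Pr(root rot | wilting) ≈ 0.565; Pr(root rot | wilting, underwatering) ≈ 0.269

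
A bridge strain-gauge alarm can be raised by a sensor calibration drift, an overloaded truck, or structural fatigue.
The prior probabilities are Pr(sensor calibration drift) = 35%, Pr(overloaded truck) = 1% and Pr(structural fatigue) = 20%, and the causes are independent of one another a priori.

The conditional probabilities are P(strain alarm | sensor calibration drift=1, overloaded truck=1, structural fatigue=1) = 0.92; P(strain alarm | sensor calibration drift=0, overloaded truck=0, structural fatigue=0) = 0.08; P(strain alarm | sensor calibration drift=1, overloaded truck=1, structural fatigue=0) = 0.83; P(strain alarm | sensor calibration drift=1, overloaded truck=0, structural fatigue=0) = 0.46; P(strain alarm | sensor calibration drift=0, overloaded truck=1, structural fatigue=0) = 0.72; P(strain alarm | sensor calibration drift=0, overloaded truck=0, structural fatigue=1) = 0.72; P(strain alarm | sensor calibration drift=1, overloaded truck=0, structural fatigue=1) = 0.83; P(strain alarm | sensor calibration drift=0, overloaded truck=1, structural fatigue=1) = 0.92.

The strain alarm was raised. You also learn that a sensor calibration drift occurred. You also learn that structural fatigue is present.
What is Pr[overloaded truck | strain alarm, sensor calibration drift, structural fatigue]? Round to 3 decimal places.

Pr[overloaded truck | strain alarm, sensor calibration drift, structural fatigue] ≈ 0.011

Numerator (weight on configurations with overloaded truck): 0.92*0.01 = 0.009200
Normalizer over all consistent configurations: 0.83*0.99 + 0.92*0.01 = 0.830900
P(overloaded truck | strain alarm, sensor calibration drift, structural fatigue) = 0.009200/0.830900 ≈ 0.011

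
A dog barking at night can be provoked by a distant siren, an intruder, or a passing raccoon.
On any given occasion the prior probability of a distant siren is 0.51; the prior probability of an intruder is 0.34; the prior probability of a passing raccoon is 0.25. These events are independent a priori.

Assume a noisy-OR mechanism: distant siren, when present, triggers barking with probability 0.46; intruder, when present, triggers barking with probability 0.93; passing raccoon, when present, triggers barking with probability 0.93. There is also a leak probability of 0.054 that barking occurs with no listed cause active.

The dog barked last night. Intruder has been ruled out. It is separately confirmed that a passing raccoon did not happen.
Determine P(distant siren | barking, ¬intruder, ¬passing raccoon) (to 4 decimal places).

Under noisy-OR, P(barking | causes) = 1 − (1−0.054)·∏(1−qᵢ) over the active causes.
Sum P(barking|·) weighted by the priors over both values of distant siren:
  P(barking | ¬intruder, ¬passing raccoon) = 0.054*0.49 + 0.48916*0.51
        = 0.026460 + 0.249472 = 0.275932
The terms with distant siren present sum to 0.249472, so
  P(distant siren | barking, ¬intruder, ¬passing raccoon) = 0.249472 / 0.275932 ≈ 0.9041

P(distant siren | barking, ¬intruder, ¬passing raccoon) ≈ 0.9041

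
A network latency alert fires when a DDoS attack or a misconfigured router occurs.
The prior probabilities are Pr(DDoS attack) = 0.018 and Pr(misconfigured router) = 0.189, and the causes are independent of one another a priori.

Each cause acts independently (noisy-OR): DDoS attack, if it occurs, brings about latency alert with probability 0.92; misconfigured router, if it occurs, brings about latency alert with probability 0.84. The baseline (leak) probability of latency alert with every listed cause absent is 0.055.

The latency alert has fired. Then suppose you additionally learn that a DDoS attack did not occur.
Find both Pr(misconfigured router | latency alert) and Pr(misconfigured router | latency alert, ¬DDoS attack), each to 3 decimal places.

Pr(misconfigured router | latency alert) ≈ 0.737; Pr(misconfigured router | latency alert, ¬DDoS attack) ≈ 0.782

Under noisy-OR, P(latency alert | causes) = 1 − (1−0.055)·∏(1−qᵢ) over the active causes.
Weight on misconfigured router=true, given the evidence: 0.157536 + 0.003361 = 0.160897
The normalizing constant is 0.055·0.982·0.811 + 0.8488·0.982·0.189 + 0.9244·0.018·0.811 + 0.987904·0.018·0.189 = 0.218193
P(misconfigured router | latency alert) = 0.160897/0.218193 ≈ 0.737

With the extra evidence:
Numerator (weight on configurations with misconfigured router): 0.8488×0.189 = 0.160423
The normalizing constant is 0.055×0.811 + 0.8488×0.189 = 0.205028
P(misconfigured router | latency alert, ¬DDoS attack) = 0.160423/0.205028 ≈ 0.782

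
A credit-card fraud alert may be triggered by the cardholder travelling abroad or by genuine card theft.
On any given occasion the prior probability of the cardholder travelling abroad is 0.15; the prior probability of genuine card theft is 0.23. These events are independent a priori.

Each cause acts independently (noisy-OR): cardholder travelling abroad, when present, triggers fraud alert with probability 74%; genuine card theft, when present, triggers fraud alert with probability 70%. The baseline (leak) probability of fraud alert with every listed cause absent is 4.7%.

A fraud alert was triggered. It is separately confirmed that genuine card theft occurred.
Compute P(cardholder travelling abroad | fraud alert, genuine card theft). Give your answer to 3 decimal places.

Under noisy-OR, P(fraud alert | causes) = 1 − (1−0.047)·∏(1−qᵢ) over the active causes.
Numerator (weight on configurations with cardholder travelling abroad): 0.925666·0.15 = 0.138850
Normalizer over all consistent configurations: 0.7141·0.85 + 0.925666·0.15 = 0.745835
Posterior = 0.138850 / 0.745835 ≈ 0.186

P(cardholder travelling abroad | fraud alert, genuine card theft) ≈ 0.186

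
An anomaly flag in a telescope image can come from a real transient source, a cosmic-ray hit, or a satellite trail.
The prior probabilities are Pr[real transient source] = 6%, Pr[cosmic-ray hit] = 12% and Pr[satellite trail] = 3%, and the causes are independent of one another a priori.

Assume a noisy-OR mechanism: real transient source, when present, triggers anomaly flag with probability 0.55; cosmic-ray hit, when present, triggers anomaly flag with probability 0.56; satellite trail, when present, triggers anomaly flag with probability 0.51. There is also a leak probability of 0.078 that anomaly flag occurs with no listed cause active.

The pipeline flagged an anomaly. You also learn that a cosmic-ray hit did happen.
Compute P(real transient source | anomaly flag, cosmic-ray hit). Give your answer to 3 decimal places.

Under noisy-OR, P(anomaly flag | causes) = 1 − (1−0.078)·∏(1−qᵢ) over the active causes.
P(anomaly flag | cosmic-ray hit) = 0.59432·0.94·0.97 + 0.801217·0.94·0.03 + 0.817444·0.06·0.97 + 0.910548·0.06·0.03 = 0.541901 + 0.022594 + 0.047575 + 0.001639 = 0.613709
The real transient source-present share is 0.047575 + 0.001639 = 0.049214.
So P(real transient source | anomaly flag, cosmic-ray hit) = 0.049214/0.613709 ≈ 0.080.

P(real transient source | anomaly flag, cosmic-ray hit) ≈ 0.080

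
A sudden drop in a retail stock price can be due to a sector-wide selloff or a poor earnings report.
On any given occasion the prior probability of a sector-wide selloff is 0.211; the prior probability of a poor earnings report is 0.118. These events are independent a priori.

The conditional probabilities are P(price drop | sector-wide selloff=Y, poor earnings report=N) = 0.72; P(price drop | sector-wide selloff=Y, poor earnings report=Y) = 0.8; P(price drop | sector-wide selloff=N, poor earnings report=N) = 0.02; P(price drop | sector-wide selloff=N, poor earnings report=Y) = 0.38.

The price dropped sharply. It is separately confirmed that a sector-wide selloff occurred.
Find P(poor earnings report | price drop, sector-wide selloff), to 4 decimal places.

P(poor earnings report | price drop, sector-wide selloff) ≈ 0.1294

Sum P(price drop|·) weighted by the priors over both values of poor earnings report:
  P(price drop | sector-wide selloff) = 0.72·0.882 + 0.8·0.118
        = 0.635040 + 0.094400 = 0.729440
Configurations with poor earnings report contribute 0.094400, so
  P(poor earnings report | price drop, sector-wide selloff) = 0.094400 / 0.729440 ≈ 0.1294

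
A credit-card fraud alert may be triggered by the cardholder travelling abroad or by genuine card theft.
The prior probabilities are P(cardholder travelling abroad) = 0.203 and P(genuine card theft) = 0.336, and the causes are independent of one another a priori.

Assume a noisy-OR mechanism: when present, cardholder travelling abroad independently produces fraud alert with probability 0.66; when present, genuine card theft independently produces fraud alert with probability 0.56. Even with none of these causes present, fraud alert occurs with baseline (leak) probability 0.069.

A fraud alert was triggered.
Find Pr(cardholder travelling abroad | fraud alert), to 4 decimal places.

Pr(cardholder travelling abroad | fraud alert) ≈ 0.4366

Under noisy-OR, P(fraud alert | causes) = 1 − (1−0.069)·∏(1−qᵢ) over the active causes.
Weight on cardholder travelling abroad=true, given the evidence: 0.092125 + 0.058708 = 0.150833
Denominator P(fraud alert): 0.069·0.797·0.664 + 0.59036·0.797·0.336 + 0.68346·0.203·0.664 + 0.860722·0.203·0.336 = 0.345442
Posterior = 0.150833 / 0.345442 ≈ 0.4366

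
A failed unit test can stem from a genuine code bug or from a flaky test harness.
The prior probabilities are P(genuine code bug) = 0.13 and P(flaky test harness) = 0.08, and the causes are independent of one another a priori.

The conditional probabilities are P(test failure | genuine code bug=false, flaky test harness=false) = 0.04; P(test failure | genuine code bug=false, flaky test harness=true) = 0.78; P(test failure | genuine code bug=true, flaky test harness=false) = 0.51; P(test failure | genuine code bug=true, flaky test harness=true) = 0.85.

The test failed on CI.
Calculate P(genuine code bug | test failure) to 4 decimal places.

P(genuine code bug | test failure) ≈ 0.4473

Weight on genuine code bug=true, given the evidence: 0.060996 + 0.008840 = 0.069836
Denominator P(test failure): 0.04×0.87×0.92 + 0.78×0.87×0.08 + 0.51×0.13×0.92 + 0.85×0.13×0.08 = 0.156140
P(genuine code bug | test failure) = 0.069836/0.156140 ≈ 0.4473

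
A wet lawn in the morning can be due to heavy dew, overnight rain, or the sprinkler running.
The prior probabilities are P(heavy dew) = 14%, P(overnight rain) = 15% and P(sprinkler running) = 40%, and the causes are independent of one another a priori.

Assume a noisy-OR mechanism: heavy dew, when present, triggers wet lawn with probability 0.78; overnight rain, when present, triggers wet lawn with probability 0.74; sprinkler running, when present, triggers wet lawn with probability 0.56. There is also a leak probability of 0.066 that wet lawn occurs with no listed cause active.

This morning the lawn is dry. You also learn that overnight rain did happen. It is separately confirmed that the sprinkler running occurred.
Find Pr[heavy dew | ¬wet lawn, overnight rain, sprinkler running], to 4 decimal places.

Under noisy-OR, P(wet lawn | causes) = 1 − (1−0.066)·∏(1−qᵢ) over the active causes.
Sum P(¬wet lawn|·) weighted by the priors over both values of heavy dew:
  P(¬wet lawn | overnight rain, sprinkler running) = 0.10685·0.86 + 0.023507·0.14
        = 0.091891 + 0.003291 = 0.095182
Keeping only the heavy dew-present terms gives 0.003291, so
  P(heavy dew | ¬wet lawn, overnight rain, sprinkler running) = 0.003291 / 0.095182 ≈ 0.0346

Pr[heavy dew | ¬wet lawn, overnight rain, sprinkler running] ≈ 0.0346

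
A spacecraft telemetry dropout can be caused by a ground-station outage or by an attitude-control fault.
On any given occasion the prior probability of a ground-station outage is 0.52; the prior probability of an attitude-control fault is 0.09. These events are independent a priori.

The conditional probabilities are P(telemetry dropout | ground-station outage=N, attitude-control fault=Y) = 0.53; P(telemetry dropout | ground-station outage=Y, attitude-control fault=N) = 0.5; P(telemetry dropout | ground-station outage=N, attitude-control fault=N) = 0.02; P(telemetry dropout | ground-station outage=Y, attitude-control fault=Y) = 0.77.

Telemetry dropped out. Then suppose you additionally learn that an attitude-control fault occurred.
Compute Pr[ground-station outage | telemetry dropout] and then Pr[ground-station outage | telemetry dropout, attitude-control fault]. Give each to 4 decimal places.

Pr[ground-station outage | telemetry dropout] ≈ 0.8960; Pr[ground-station outage | telemetry dropout, attitude-control fault] ≈ 0.6115

Numerator (weight on configurations with ground-station outage): 0.236600 + 0.036036 = 0.272636
The normalizing constant is 0.02·0.48·0.91 + 0.53·0.48·0.09 + 0.5·0.52·0.91 + 0.77·0.52·0.09 = 0.304268
P(ground-station outage | telemetry dropout) = 0.272636/0.304268 ≈ 0.8960

Now also conditioning on attitude-control fault=true:
Enumerate both values of ground-station outage and weight by the priors:
  P(telemetry dropout | attitude-control fault) = 0.53×0.48 + 0.77×0.52
        = 0.254400 + 0.400400 = 0.654800
The terms with ground-station outage present sum to 0.400400, so
  P(ground-station outage | telemetry dropout, attitude-control fault) = 0.400400 / 0.654800 ≈ 0.6115
— attitude-control fault explains away the evidence for ground-station outage.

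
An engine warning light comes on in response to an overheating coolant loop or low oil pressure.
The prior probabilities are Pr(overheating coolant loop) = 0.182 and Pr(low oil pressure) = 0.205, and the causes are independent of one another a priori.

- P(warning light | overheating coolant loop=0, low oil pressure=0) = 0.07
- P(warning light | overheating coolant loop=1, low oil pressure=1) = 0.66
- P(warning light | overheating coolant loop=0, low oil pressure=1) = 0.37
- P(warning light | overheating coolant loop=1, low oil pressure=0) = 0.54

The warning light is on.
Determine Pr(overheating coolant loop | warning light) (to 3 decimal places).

Enumerate the 4 (overheating coolant loop, low oil pressure) configurations and weight by the priors:
  P(warning light) = 0.07×0.818×0.795 + 0.37×0.818×0.205 + 0.54×0.182×0.795 + 0.66×0.182×0.205
        = 0.045522 + 0.062045 + 0.078133 + 0.024625 = 0.210325
Configurations with overheating coolant loop contribute 0.102758, so
  P(overheating coolant loop | warning light) = 0.102758 / 0.210325 ≈ 0.489

Pr(overheating coolant loop | warning light) ≈ 0.489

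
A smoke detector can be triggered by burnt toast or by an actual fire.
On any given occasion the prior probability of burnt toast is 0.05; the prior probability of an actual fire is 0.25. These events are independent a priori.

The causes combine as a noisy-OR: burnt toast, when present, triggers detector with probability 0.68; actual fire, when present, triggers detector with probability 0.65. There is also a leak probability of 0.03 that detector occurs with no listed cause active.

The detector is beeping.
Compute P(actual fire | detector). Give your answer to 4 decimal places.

Under noisy-OR, P(detector | causes) = 1 − (1−0.03)·∏(1−qᵢ) over the active causes.
P(detector) = 0.03×0.95×0.75 + 0.6605×0.95×0.25 + 0.6896×0.05×0.75 + 0.89136×0.05×0.25 = 0.021375 + 0.156869 + 0.025860 + 0.011142 = 0.215246
Restricting to configurations with actual fire present: 0.156869 + 0.011142 = 0.168011.
So P(actual fire | detector) = 0.168011/0.215246 ≈ 0.7806.

P(actual fire | detector) ≈ 0.7806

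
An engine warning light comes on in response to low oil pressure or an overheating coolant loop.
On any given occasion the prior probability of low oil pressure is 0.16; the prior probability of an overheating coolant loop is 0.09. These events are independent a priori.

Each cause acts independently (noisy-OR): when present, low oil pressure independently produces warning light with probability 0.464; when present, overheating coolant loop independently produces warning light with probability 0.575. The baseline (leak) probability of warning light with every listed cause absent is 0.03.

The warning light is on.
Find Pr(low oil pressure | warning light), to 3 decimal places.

Pr(low oil pressure | warning light) ≈ 0.546

Under noisy-OR, P(warning light | causes) = 1 − (1−0.03)·∏(1−qᵢ) over the active causes.
For the numerator, keep only low oil pressure=true terms: 0.069900 + 0.011218 = 0.081118
Denominator P(warning light): 0.03·0.84·0.91 + 0.58775·0.84·0.09 + 0.48008·0.16·0.91 + 0.779034·0.16·0.09 = 0.148484
Posterior = 0.081118 / 0.148484 ≈ 0.546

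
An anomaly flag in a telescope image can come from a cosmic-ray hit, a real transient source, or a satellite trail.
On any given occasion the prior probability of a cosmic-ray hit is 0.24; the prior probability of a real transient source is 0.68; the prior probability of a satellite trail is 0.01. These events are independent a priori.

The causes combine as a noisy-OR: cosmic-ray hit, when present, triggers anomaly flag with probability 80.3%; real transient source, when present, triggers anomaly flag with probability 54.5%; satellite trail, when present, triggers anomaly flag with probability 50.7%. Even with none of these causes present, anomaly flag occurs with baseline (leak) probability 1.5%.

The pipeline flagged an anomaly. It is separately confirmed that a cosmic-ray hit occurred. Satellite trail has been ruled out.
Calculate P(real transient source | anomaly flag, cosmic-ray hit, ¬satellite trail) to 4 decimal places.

Under noisy-OR, P(anomaly flag | causes) = 1 − (1−0.015)·∏(1−qᵢ) over the active causes.
By total probability over both values of real transient source:
  P(anomaly flag | cosmic-ray hit, ¬satellite trail) = 0.805955*0.32 + 0.91171*0.68
        = 0.257906 + 0.619963 = 0.877869
The terms with real transient source present sum to 0.619963, so
  P(real transient source | anomaly flag, cosmic-ray hit, ¬satellite trail) = 0.619963 / 0.877869 ≈ 0.7062

P(real transient source | anomaly flag, cosmic-ray hit, ¬satellite trail) ≈ 0.7062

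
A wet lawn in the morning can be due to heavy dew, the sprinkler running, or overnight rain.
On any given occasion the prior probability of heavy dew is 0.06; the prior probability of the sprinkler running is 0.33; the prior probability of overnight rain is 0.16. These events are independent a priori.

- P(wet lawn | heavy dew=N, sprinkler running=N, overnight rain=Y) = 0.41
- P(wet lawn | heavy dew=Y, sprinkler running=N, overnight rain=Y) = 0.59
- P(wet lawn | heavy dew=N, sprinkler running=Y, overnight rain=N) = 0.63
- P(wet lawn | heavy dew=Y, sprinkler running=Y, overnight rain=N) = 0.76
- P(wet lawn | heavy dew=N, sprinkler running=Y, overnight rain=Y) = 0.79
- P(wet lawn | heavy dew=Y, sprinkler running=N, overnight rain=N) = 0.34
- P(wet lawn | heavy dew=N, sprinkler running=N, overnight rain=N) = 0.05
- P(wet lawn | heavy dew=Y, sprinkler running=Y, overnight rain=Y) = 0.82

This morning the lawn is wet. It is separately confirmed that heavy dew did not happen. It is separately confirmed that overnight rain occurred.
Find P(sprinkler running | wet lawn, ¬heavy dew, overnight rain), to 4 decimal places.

P(sprinkler running | wet lawn, ¬heavy dew, overnight rain) ≈ 0.4869

Enumerate both values of sprinkler running and weight by the priors:
  P(wet lawn | ¬heavy dew, overnight rain) = 0.41×0.67 + 0.79×0.33
        = 0.274700 + 0.260700 = 0.535400
Configurations with sprinkler running contribute 0.260700, so
  P(sprinkler running | wet lawn, ¬heavy dew, overnight rain) = 0.260700 / 0.535400 ≈ 0.4869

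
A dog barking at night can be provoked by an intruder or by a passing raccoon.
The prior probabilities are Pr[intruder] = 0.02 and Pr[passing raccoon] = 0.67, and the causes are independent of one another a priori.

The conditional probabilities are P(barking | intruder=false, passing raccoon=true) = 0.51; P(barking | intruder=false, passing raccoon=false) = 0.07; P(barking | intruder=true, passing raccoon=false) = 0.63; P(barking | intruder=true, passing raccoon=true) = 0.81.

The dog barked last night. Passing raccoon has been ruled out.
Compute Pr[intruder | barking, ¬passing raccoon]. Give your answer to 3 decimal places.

Pr[intruder | barking, ¬passing raccoon] ≈ 0.155

P(barking | ¬passing raccoon) = 0.07*0.98 + 0.63*0.02 = 0.068600 + 0.012600 = 0.081200
Restricting to configurations with intruder present: 0.63*0.02 = 0.012600.
So P(intruder | barking, ¬passing raccoon) = 0.012600/0.081200 ≈ 0.155.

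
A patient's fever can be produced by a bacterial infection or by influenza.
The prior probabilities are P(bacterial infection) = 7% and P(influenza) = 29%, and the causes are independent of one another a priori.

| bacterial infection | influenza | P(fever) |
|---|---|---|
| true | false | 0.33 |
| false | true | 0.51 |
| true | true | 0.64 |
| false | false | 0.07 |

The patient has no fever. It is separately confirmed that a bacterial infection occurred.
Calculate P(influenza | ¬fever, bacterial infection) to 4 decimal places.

P(influenza | ¬fever, bacterial infection) ≈ 0.1800

P(¬fever | bacterial infection) = 0.67×0.71 + 0.36×0.29 = 0.475700 + 0.104400 = 0.580100
Restricting to configurations with influenza present: 0.36×0.29 = 0.104400.
Hence the posterior is 0.104400/0.580100 ≈ 0.1800.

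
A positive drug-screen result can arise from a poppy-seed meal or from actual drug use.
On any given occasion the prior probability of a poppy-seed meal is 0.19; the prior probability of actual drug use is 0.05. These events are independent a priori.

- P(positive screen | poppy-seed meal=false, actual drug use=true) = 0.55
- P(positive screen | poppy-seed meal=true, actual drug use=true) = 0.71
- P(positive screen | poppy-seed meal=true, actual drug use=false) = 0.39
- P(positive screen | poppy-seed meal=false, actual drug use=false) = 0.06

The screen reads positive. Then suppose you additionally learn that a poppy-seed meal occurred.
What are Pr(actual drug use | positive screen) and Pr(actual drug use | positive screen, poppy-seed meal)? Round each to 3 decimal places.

Pr(actual drug use | positive screen) ≈ 0.199; Pr(actual drug use | positive screen, poppy-seed meal) ≈ 0.087

For the numerator, keep only actual drug use=true terms: 0.022275 + 0.006745 = 0.029020
Denominator P(positive screen): 0.06×0.81×0.95 + 0.55×0.81×0.05 + 0.39×0.19×0.95 + 0.71×0.19×0.05 = 0.145585
P(actual drug use | positive screen) = 0.029020/0.145585 ≈ 0.199

Now condition on the additional information:
Sum P(positive screen|·) weighted by the priors over both values of actual drug use:
  P(positive screen | poppy-seed meal) = 0.39*0.95 + 0.71*0.05
        = 0.370500 + 0.035500 = 0.406000
Keeping only the actual drug use-present terms gives 0.035500, so
  P(actual drug use | positive screen, poppy-seed meal) = 0.035500 / 0.406000 ≈ 0.087
The drop from 0.199 to 0.087 is the explaining-away (discounting) effect.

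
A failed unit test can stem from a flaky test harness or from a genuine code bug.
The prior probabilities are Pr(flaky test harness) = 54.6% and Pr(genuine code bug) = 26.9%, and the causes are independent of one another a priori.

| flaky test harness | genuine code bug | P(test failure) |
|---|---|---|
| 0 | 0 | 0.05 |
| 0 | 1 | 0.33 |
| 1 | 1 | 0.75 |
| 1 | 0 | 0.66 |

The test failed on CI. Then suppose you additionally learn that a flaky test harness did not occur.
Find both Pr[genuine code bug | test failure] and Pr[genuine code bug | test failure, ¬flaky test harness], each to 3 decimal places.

Pr[genuine code bug | test failure] ≈ 0.350; Pr[genuine code bug | test failure, ¬flaky test harness] ≈ 0.708

For the numerator, keep only genuine code bug=true terms: 0.040302 + 0.110156 = 0.150458
Denominator P(test failure): 0.05×0.454×0.731 + 0.33×0.454×0.269 + 0.66×0.546×0.731 + 0.75×0.546×0.269 = 0.430475
Posterior = 0.150458 / 0.430475 ≈ 0.350

Now condition on the additional information:
Numerator (weight on configurations with genuine code bug): 0.33*0.269 = 0.088770
Denominator P(test failure | ¬flaky test harness): 0.05*0.731 + 0.33*0.269 = 0.125320
P(genuine code bug | test failure, ¬flaky test harness) = 0.088770/0.125320 ≈ 0.708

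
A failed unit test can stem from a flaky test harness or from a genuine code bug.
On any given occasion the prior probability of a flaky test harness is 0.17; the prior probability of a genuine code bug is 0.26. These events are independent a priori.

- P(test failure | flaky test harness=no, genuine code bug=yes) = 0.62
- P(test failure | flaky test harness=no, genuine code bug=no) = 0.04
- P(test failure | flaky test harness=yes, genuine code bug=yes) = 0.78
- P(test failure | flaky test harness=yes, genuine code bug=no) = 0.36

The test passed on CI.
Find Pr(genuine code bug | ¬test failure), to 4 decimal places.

Sum P(¬test failure|·) weighted by the priors over the 4 (flaky test harness, genuine code bug) configurations:
  P(¬test failure) = 0.96*0.83*0.74 + 0.38*0.83*0.26 + 0.64*0.17*0.74 + 0.22*0.17*0.26
        = 0.589632 + 0.082004 + 0.080512 + 0.009724 = 0.761872
Configurations with genuine code bug contribute 0.091728, so
  P(genuine code bug | ¬test failure) = 0.091728 / 0.761872 ≈ 0.1204

Pr(genuine code bug | ¬test failure) ≈ 0.1204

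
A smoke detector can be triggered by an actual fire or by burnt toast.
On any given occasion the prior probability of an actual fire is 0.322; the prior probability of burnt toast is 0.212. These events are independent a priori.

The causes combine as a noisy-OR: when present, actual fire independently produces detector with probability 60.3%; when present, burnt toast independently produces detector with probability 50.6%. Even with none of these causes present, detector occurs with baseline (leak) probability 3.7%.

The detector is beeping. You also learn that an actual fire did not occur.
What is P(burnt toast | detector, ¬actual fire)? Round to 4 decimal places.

P(burnt toast | detector, ¬actual fire) ≈ 0.7922

Under noisy-OR, P(detector | causes) = 1 − (1−0.037)·∏(1−qᵢ) over the active causes.
Enumerate both values of burnt toast and weight by the priors:
  P(detector | ¬actual fire) = 0.037·0.788 + 0.524278·0.212
        = 0.029156 + 0.111147 = 0.140303
Keeping only the burnt toast-present terms gives 0.111147, so
  P(burnt toast | detector, ¬actual fire) = 0.111147 / 0.140303 ≈ 0.7922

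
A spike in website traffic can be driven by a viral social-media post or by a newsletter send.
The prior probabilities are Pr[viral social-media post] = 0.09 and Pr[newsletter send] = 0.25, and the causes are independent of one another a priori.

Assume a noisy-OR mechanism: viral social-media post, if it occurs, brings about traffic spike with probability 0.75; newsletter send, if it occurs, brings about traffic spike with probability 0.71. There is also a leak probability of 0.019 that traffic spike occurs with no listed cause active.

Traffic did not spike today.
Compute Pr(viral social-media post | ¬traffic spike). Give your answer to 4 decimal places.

Pr(viral social-media post | ¬traffic spike) ≈ 0.0241

Under noisy-OR, P(traffic spike | causes) = 1 − (1−0.019)·∏(1−qᵢ) over the active causes.
Enumerate the 4 (viral social-media post, newsletter send) configurations and weight by the priors:
  P(¬traffic spike) = 0.981×0.91×0.75 + 0.28449×0.91×0.25 + 0.24525×0.09×0.75 + 0.071122×0.09×0.25
        = 0.669532 + 0.064721 + 0.016554 + 0.001600 = 0.752407
The terms with viral social-media post present sum to 0.018154, so
  P(viral social-media post | ¬traffic spike) = 0.018154 / 0.752407 ≈ 0.0241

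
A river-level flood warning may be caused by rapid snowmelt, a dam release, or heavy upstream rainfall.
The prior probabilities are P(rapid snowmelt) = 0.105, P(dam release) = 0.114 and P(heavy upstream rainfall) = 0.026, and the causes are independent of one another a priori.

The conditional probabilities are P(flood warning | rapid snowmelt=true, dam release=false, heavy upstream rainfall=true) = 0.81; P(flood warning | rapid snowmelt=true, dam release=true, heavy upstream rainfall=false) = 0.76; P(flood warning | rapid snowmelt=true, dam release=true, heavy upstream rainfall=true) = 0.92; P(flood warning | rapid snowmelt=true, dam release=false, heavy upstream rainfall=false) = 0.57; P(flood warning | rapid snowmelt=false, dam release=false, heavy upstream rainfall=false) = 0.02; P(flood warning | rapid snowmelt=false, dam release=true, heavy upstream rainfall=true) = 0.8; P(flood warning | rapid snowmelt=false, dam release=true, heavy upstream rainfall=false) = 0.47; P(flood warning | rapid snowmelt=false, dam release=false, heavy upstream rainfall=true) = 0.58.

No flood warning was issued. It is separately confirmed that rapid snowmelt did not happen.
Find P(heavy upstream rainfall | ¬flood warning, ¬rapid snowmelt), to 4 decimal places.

P(heavy upstream rainfall | ¬flood warning, ¬rapid snowmelt) ≈ 0.0112

Sum P(¬flood warning|·) weighted by the priors over the 4 (dam release, heavy upstream rainfall) configurations:
  P(¬flood warning | ¬rapid snowmelt) = 0.98·0.886·0.974 + 0.42·0.886·0.026 + 0.53·0.114·0.974 + 0.2·0.114·0.026
        = 0.845705 + 0.009675 + 0.058849 + 0.000593 = 0.914822
Configurations with heavy upstream rainfall contribute 0.010268, so
  P(heavy upstream rainfall | ¬flood warning, ¬rapid snowmelt) = 0.010268 / 0.914822 ≈ 0.0112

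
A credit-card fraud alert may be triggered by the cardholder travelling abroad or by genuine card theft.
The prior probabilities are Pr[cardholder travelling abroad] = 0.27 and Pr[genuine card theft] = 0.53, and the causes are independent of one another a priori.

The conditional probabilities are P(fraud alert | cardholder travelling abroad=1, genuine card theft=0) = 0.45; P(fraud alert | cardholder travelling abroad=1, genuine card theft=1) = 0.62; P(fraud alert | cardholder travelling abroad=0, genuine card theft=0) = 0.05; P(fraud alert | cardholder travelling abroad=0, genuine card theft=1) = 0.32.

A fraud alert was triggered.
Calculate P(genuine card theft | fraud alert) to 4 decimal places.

Numerator (weight on configurations with genuine card theft): 0.123808 + 0.088722 = 0.212530
The normalizing constant is 0.05×0.73×0.47 + 0.32×0.73×0.53 + 0.45×0.27×0.47 + 0.62×0.27×0.53 = 0.286790
Posterior = 0.212530 / 0.286790 ≈ 0.7411

P(genuine card theft | fraud alert) ≈ 0.7411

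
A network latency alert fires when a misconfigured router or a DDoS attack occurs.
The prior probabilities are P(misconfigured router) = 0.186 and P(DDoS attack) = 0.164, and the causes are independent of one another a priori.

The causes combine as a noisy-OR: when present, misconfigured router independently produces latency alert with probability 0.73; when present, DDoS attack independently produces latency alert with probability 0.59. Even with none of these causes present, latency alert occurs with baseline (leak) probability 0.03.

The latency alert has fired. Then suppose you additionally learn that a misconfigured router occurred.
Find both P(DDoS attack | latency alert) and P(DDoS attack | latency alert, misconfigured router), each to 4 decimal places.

P(DDoS attack | latency alert) ≈ 0.4433; P(DDoS attack | latency alert, misconfigured router) ≈ 0.1917

Under noisy-OR, P(latency alert | causes) = 1 − (1−0.03)·∏(1−qᵢ) over the active causes.
For the numerator, keep only DDoS attack=true terms: 0.080405 + 0.027229 = 0.107634
Denominator P(latency alert): 0.03*0.814*0.836 + 0.6023*0.814*0.164 + 0.7381*0.186*0.836 + 0.892621*0.186*0.164 = 0.242821
P(DDoS attack | latency alert) = 0.107634/0.242821 ≈ 0.4433

Now condition on the additional information:
P(latency alert | misconfigured router) = 0.7381·0.836 + 0.892621·0.164 = 0.617052 + 0.146390 = 0.763442
Restricting to configurations with DDoS attack present: 0.892621·0.164 = 0.146390.
P(DDoS attack | latency alert, misconfigured router) = 0.146390 / 0.763442 ≈ 0.1917
Conditioning on misconfigured router lowers the posterior on DDoS attack: the classic explaining-away effect in a common-effect structure.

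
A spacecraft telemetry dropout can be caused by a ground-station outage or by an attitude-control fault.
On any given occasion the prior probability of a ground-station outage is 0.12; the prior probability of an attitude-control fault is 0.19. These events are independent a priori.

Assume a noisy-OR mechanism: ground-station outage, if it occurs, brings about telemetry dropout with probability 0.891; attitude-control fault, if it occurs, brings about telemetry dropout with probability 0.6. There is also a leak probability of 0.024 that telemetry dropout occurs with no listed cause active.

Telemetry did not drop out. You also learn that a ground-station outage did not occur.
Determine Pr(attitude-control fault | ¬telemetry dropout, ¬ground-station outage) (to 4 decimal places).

Under noisy-OR, P(telemetry dropout | causes) = 1 − (1−0.024)·∏(1−qᵢ) over the active causes.
For the numerator, keep only attitude-control fault=true terms: 0.3904×0.19 = 0.074176
The normalizing constant is 0.976×0.81 + 0.3904×0.19 = 0.864736
P(attitude-control fault | ¬telemetry dropout, ¬ground-station outage) = 0.074176/0.864736 ≈ 0.0858

Pr(attitude-control fault | ¬telemetry dropout, ¬ground-station outage) ≈ 0.0858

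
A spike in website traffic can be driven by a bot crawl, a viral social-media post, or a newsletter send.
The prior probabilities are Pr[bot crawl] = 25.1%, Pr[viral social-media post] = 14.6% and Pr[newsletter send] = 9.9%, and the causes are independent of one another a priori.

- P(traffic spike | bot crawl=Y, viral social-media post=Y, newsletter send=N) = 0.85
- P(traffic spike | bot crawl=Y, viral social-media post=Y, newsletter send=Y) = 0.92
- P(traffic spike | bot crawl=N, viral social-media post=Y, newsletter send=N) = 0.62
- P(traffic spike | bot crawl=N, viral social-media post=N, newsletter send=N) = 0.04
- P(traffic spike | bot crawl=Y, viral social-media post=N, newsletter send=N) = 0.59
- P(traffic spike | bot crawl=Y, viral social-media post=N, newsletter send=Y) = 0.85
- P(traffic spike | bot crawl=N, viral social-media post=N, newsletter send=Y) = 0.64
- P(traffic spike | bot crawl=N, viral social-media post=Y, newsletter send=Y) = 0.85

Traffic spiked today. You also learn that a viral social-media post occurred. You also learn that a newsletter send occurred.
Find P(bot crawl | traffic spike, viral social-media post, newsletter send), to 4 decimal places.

P(bot crawl | traffic spike, viral social-media post, newsletter send) ≈ 0.2662

Weight on bot crawl=true, given the evidence: 0.92·0.251 = 0.230920
The normalizing constant is 0.85·0.749 + 0.92·0.251 = 0.867570
P(bot crawl | traffic spike, viral social-media post, newsletter send) = 0.230920/0.867570 ≈ 0.2662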